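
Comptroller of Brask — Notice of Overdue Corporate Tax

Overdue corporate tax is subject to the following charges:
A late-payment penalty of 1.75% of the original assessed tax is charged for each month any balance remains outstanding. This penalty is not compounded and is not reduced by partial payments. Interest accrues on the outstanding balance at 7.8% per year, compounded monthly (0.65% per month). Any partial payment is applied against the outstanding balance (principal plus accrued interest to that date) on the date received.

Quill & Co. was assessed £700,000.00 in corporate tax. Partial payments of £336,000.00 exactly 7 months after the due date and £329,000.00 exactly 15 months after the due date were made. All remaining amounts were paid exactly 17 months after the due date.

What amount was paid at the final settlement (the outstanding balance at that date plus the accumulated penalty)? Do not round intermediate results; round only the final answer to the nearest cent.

Balance at month 7: £700,000.0000 × (1 + 0.0065)^7 = £732,477.8472…
After £336,000.00 payment: £732,477.8472… − £336,000.00 = £396,477.8472…
Balance at month 15: £396,477.8472… × (1 + 0.0065)^8 = £417,569.8758…
After £329,000.00 payment: £417,569.8758… − £329,000.00 = £88,569.8758…
Balance at month 17: £88,569.8758… × (1 + 0.0065)^2 = £89,725.0263…
Penalty: 17 × 1.75% × £700,000.00 = £208,250.00
Final settlement = outstanding balance + penalty = £89,725.0263… + £208,250.00 = £297,975.03

£297,975.03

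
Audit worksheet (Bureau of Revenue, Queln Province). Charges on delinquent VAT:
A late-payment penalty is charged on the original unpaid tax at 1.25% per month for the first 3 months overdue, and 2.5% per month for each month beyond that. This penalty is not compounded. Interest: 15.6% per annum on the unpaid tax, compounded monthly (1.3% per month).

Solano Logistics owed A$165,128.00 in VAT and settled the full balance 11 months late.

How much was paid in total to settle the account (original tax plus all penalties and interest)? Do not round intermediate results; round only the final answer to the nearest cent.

Penalty, months 1–3: 3 × 1.25% × A$165,128.00 = A$6,192.30
Penalty, months 4–11: 8 × 2.5% × A$165,128.00 = A$33,025.60
Interest: A$165,128.00 × ((1 + 0.013)^11 − 1) = A$165,128.00 × 0.1526671… = A$25,209.6135…
Total = A$165,128.00 + A$39,217.9000 + A$25,209.6135… = A$229,555.51

A$229,555.51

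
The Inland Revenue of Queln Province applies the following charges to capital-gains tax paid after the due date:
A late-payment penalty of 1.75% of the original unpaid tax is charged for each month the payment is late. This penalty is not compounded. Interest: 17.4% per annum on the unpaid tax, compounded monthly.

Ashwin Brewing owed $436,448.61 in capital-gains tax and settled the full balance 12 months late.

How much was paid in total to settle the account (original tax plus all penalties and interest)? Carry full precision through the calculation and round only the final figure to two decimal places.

$610,403.76

Late-payment penalty: 12 × 1.75% × $436,448.61 = $91,654.21…
Interest (17.4%/yr ÷ 12 = 1.45%/month): $436,448.61 × ((1 + 0.0145)^12 − 1) = $82,300.9378…
Total = $436,448.61 + $91,654.2081 + $82,300.9378… = $610,403.76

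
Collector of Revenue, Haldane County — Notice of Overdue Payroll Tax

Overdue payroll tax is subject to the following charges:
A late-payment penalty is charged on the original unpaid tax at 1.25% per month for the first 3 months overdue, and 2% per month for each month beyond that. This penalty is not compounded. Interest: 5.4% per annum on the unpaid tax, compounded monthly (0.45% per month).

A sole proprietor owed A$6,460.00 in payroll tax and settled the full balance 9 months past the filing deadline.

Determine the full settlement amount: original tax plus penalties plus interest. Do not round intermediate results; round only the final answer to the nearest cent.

Penalty, months 1–3: 3 × 1.25% × A$6,460.00 = A$242.25
Penalty, months 4–9: 6 × 2% × A$6,460.00 = A$775.20
Interest: A$6,460.00 × ((1 + 0.0045)^9 − 1) = A$6,460.00 × 0.0412367… = A$266.3891…
Total = A$6,460.00 + A$1,017.4500 + A$266.3891… = A$7,743.84

A$7,743.84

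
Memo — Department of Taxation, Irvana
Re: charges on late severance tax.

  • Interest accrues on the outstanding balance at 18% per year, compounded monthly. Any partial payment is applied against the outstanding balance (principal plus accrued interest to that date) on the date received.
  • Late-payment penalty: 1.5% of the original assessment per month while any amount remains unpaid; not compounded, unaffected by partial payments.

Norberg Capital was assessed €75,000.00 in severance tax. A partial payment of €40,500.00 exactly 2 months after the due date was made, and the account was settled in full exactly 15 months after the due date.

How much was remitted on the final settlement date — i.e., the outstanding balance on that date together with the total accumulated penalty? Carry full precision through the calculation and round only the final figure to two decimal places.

Monthly rate = 18% ÷ 12 = 1.5%
Balance at month 2: €75,000.0000 × (1 + 0.015)^2 = €77,266.8750
After €40,500.00 payment: €77,266.8750 − €40,500.00 = €36,766.8750
Balance at month 15: €36,766.8750 × (1 + 0.015)^13 = €44,618.5310…
Penalty: 15 × 1.5% × €75,000.00 = €16,875.00
Final settlement = outstanding balance + penalty = €44,618.5310… + €16,875.00 = €61,493.53

€61,493.53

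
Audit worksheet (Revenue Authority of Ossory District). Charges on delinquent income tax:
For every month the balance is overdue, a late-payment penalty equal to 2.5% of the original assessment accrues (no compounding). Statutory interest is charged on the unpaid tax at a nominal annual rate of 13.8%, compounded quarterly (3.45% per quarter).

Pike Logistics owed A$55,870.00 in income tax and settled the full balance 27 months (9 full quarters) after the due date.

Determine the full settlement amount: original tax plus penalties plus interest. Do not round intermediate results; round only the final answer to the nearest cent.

A$113,526.90

Late-payment penalty: 27 × 2.5% × A$55,870.00 = A$37,712.25
Interest: A$55,870.00 × ((1 + 0.0345)^9 − 1) = A$55,870.00 × 0.3569832… = A$19,944.6486…
Total = A$55,870.00 + A$37,712.2500 + A$19,944.6486… = A$113,526.90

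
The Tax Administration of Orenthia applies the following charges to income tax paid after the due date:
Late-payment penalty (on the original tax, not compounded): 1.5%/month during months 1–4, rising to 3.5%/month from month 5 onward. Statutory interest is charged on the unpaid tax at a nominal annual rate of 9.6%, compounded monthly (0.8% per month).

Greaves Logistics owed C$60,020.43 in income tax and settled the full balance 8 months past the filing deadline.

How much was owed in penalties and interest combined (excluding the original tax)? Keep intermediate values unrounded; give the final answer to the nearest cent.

Penalty, months 1–4: 4 × 1.5% × C$60,020.43 = C$3,601.23…
Penalty, months 5–8: 4 × 3.5% × C$60,020.43 = C$8,402.86…
Interest: C$60,020.43 × ((1 + 0.008)^8 − 1) = C$60,020.43 × 0.0658210… = C$3,950.6024…
Penalties + interest = C$12,004.0860 + C$3,950.6024… = C$15,954.69

C$15,954.69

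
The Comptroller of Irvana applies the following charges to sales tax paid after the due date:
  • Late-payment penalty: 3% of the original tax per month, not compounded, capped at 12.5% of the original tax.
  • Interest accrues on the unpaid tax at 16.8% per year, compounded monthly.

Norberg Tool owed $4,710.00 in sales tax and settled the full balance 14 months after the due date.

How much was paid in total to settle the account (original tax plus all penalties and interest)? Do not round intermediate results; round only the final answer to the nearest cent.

$6,310.81

Penalty (uncapped): 14 × 3% × $4,710.00 = $1,978.20; cap = 12.5% × $4,710.00 = $588.75 → penalty = $588.75
Interest (16.8%/yr ÷ 12 = 1.4%/month): $4,710.00 × ((1 + 0.014)^14 − 1) = $1,012.0583…
Total = $4,710.00 + $588.7500 + $1,012.0583… = $6,310.81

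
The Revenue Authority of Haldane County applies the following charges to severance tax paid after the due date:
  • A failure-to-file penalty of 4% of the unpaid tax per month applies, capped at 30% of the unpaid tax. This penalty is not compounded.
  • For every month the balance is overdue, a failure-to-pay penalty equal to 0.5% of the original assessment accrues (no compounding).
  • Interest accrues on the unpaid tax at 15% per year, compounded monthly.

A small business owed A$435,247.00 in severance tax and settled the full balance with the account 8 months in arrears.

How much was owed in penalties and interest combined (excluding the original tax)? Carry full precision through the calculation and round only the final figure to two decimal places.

Failure-to-file: 8 × 4% × A$435,247.00 = A$139,279.04, capped at 30% × A$435,247.00 = A$130,574.10
Failure-to-pay penalty: 8 × 0.5% × A$435,247.00 = A$17,409.88
Interest (15%/yr ÷ 12 = 1.25%/month): A$435,247.00 × ((1 + 0.0125)^8 − 1) = A$45,477.2621…
Penalties + interest = A$147,983.9800 + A$45,477.2621… = A$193,461.24

A$193,461.24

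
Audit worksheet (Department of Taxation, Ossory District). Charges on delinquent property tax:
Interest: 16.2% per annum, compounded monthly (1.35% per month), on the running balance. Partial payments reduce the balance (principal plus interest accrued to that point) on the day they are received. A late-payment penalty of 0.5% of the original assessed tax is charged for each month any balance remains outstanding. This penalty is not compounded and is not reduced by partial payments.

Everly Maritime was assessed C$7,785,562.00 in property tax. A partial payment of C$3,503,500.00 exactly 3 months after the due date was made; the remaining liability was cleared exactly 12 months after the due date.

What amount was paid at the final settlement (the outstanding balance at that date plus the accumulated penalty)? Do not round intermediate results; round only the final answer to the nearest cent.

Balance at month 3: C$7,785,562.0000 × (1 + 0.0135)^3 = C$8,105,153.1724…
After C$3,503,500.00 payment: C$8,105,153.1724… − C$3,503,500.00 = C$4,601,653.1724…
Balance at month 12: C$4,601,653.1724… × (1 + 0.0135)^9 = C$5,191,916.0306…
Penalty: 12 × 0.5% × C$7,785,562.00 = C$467,133.72
Final settlement = outstanding balance + penalty = C$5,191,916.0306… + C$467,133.72 = C$5,659,049.75

C$5,659,049.75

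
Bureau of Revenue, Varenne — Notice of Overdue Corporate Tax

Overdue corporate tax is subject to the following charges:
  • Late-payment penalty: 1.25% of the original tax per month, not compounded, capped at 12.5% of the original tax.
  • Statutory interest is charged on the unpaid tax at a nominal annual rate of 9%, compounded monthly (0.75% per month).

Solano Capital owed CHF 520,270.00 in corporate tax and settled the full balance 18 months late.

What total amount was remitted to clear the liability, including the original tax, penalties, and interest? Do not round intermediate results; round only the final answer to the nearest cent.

CHF 660,202.02

Penalty (uncapped): 18 × 1.25% × CHF 520,270.00 = CHF 117,060.75; cap = 12.5% × CHF 520,270.00 = CHF 65,033.75 → penalty = CHF 65,033.75
Interest: CHF 520,270.00 × ((1 + 0.0075)^18 − 1) = CHF 520,270.00 × 0.1439604… = CHF 74,898.2714…
Total = CHF 520,270.00 + CHF 65,033.7500 + CHF 74,898.2714… = CHF 660,202.02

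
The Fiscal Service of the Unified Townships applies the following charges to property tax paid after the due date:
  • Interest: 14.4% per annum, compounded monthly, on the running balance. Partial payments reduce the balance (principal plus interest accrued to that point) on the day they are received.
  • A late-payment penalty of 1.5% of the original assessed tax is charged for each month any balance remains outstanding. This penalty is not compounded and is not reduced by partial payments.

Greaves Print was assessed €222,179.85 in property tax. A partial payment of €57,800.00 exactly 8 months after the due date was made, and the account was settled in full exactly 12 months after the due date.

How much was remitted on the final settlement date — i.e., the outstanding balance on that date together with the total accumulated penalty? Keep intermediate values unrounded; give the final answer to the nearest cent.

€235,739.77

Monthly rate = 14.4% ÷ 12 = 1.2%
Balance at month 8: €222,179.8500 × (1 + 0.012)^8 = €244,426.7703…
After €57,800.00 payment: €244,426.7703… − €57,800.00 = €186,626.7703…
Balance at month 12: €186,626.7703… × (1 + 0.012)^4 = €195,747.3946…
Penalty: 12 × 1.5% × €222,179.85 = €39,992.37…
Final settlement = outstanding balance + penalty = €195,747.3946… + €39,992.37… = €235,739.77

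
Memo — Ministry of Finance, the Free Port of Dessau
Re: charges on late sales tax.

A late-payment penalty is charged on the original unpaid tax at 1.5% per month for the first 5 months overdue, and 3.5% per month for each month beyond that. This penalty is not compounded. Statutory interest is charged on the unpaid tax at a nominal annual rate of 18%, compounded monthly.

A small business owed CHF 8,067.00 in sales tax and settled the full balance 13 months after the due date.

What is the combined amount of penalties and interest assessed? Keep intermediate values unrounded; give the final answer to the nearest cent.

Penalty, months 1–5: 5 × 1.5% × CHF 8,067.00 = CHF 605.03…
Penalty, months 6–13: 8 × 3.5% × CHF 8,067.00 = CHF 2,258.76
Interest (18%/yr ÷ 12 = 1.5%/month): CHF 8,067.00 × ((1 + 0.015)^13 − 1) = CHF 1,722.7276…
Penalties + interest = CHF 2,863.7850 + CHF 1,722.7276… = CHF 4,586.51

CHF 4,586.51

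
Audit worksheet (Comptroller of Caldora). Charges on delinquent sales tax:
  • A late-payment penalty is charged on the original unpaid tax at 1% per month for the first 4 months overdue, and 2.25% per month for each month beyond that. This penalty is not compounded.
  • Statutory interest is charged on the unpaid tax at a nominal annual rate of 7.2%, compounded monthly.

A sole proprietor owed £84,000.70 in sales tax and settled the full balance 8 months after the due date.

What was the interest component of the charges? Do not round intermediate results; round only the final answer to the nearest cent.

£4,117.73

Interest (7.2%/yr ÷ 12 = 0.6%/month): £84,000.70 × ((1 + 0.006)^8 − 1) = £4,117.7300…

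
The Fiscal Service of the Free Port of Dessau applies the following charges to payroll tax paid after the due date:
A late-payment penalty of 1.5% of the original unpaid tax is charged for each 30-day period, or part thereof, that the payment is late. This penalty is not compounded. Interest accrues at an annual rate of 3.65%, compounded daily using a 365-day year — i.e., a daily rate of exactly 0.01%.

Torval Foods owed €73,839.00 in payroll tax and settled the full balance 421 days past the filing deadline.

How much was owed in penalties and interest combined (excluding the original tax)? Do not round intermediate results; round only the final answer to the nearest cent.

€19,788.60

Penalty periods: ⌈421/30⌉ = 15; penalty = 15 × 1.5% × €73,839.00 = €16,613.78…
Interest: €73,839.00 × ((1 + 0.0001)^421 − 1) = €73,839.00 × 0.04299658… = €3,174.8243…
Penalties + interest = €16,613.7750 + €3,174.8243… = €19,788.60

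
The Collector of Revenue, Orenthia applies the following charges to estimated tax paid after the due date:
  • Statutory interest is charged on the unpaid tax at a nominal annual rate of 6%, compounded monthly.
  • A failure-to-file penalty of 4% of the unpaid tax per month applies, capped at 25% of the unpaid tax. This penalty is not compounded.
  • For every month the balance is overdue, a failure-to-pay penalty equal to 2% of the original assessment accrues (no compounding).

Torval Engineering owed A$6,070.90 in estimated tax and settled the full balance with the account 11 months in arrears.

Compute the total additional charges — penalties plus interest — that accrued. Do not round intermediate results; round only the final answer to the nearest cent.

A$3,195.70

Failure-to-file: 11 × 4% × A$6,070.90 = A$2,671.20…, capped at 25% × A$6,070.90 = A$1,517.73…
Failure-to-pay penalty = 2% × A$6,070.90 × 11 mo = A$1,335.60…
Interest (6%/yr ÷ 12 = 0.5%/month): A$6,070.90 × ((1 + 0.005)^11 − 1) = A$342.3735…
Penalties + interest = A$2,853.3230 + A$342.3735… = A$3,195.70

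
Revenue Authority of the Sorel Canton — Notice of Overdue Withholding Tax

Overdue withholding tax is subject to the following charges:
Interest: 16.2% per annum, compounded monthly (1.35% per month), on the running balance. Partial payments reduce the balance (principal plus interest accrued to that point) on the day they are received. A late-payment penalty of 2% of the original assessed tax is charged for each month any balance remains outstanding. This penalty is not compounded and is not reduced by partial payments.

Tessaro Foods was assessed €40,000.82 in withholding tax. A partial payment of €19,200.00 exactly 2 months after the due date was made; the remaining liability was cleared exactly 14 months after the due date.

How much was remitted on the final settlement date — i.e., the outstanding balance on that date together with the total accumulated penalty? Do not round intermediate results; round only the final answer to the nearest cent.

Balance at month 2: €40,000.8200 × (1 + 0.0135)^2 = €41,088.1323…
After €19,200.00 payment: €41,088.1323… − €19,200.00 = €21,888.1323…
Balance at month 14: €21,888.1323… × (1 + 0.0135)^12 = €25,709.5066…
Penalty: 14 × 2% × €40,000.82 = €11,200.23…
Final settlement = outstanding balance + penalty = €25,709.5066… + €11,200.23… = €36,909.74

€36,909.74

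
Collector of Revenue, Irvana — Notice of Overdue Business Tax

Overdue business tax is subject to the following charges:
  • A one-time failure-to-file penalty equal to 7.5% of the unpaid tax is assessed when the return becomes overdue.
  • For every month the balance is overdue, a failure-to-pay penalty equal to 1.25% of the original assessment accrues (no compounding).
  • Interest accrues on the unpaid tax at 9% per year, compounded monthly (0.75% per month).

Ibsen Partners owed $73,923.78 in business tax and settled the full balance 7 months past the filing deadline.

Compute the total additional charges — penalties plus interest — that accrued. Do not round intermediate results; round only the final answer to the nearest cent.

Failure-to-file penalty: 7.5% × $73,923.78 = $5,544.28…
Failure-to-pay penalty = 1.25% × $73,923.78 × 7 mo = $6,468.33…
Interest: $73,923.78 × ((1 + 0.0075)^7 − 1) = $73,923.78 × 0.0536961… = $3,969.4207…
Penalties + interest = $12,012.6143… + $3,969.4207… = $15,982.03

$15,982.03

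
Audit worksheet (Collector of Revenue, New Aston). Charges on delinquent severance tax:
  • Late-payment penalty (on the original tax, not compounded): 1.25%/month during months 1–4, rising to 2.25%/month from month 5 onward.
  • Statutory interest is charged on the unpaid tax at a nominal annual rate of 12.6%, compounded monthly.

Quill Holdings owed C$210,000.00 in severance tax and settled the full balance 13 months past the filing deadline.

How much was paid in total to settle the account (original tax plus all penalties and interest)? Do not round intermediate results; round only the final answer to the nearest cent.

Penalty, months 1–4: 4 × 1.25% × C$210,000.00 = C$10,500.00
Penalty, months 5–13: 9 × 2.25% × C$210,000.00 = C$42,525.00
Interest (12.6%/yr ÷ 12 = 1.05%/month): C$210,000.00 × ((1 + 0.0105)^13 − 1) = C$30,542.2820…
Total = C$210,000.00 + C$53,025.0000 + C$30,542.2820… = C$293,567.28

C$293,567.28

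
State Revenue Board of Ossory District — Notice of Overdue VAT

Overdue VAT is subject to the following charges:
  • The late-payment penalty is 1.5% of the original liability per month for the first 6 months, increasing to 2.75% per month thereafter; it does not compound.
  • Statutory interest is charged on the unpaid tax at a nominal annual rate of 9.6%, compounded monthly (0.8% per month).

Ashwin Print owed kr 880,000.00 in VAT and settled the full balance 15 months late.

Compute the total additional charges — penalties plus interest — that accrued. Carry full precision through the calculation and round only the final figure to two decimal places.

kr 408,723.61

Penalty, months 1–6: 6 × 1.5% × kr 880,000.00 = kr 79,200.00
Penalty, months 7–15: 9 × 2.75% × kr 880,000.00 = kr 217,800.00
Interest: kr 880,000.00 × ((1 + 0.008)^15 − 1) = kr 880,000.00 × 0.1269587… = kr 111,723.6127…
Penalties + interest = kr 297,000.0000 + kr 111,723.6127… = kr 408,723.61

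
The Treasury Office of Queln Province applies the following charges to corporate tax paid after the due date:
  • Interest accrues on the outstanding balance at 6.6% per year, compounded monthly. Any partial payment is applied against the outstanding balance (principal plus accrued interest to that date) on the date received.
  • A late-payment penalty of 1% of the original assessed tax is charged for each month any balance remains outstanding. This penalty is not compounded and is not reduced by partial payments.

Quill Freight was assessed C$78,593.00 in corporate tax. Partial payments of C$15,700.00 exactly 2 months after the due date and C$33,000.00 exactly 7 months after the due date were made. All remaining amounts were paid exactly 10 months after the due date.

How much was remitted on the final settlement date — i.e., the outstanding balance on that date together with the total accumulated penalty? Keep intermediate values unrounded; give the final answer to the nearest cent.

C$40,931.74

Monthly rate = 6.6% ÷ 12 = 0.55%
Balance at month 2: C$78,593.0000 × (1 + 0.0055)^2 = C$79,459.9004…
After C$15,700.00 payment: C$79,459.9004… − C$15,700.00 = C$63,759.9004…
Balance at month 7: C$63,759.9004… × (1 + 0.0055)^5 = C$65,532.6914…
After C$33,000.00 payment: C$65,532.6914… − C$33,000.00 = C$32,532.6914…
Balance at month 10: C$32,532.6914… × (1 + 0.0055)^3 = C$33,072.4386…
Penalty: 10 × 1% × C$78,593.00 = C$7,859.30
Final settlement = outstanding balance + penalty = C$33,072.4386… + C$7,859.30 = C$40,931.74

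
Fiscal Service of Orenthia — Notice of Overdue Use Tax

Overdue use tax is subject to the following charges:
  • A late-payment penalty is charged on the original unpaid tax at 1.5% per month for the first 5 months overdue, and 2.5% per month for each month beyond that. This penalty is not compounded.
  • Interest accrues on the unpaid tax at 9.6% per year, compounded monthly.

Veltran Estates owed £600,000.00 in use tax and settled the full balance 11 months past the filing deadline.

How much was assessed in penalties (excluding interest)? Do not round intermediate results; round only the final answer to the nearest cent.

£135,000.00

Penalty, months 1–5: 5 × 1.5% × £600,000.00 = £45,000.00
Penalty, months 6–11: 6 × 2.5% × £600,000.00 = £90,000.00
Total penalty = £45,000.00 + £90,000.00 = £135,000.00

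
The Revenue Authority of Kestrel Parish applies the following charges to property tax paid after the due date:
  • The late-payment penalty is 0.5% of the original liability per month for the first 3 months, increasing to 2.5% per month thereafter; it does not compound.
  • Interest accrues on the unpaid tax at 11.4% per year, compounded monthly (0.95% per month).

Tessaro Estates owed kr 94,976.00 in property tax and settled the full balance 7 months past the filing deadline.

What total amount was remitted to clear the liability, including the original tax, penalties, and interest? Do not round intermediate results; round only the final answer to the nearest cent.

kr 112,397.02

Penalty, months 1–3: 3 × 0.5% × kr 94,976.00 = kr 1,424.64
Penalty, months 4–7: 4 × 2.5% × kr 94,976.00 = kr 9,497.60
Interest: kr 94,976.00 × ((1 + 0.0095)^7 − 1) = kr 94,976.00 × 0.0684255… = kr 6,498.7845…
Total = kr 94,976.00 + kr 10,922.2400 + kr 6,498.7845… = kr 112,397.02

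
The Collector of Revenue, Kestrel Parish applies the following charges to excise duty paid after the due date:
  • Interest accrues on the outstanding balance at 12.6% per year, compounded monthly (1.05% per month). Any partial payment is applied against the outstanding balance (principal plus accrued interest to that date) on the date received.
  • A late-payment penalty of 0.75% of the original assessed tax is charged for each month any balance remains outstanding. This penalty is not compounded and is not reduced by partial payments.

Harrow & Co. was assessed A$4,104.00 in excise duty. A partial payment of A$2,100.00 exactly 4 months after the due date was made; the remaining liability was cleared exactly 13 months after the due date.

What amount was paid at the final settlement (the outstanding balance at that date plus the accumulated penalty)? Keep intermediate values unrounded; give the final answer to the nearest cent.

Balance at month 4: A$4,104.0000 × (1 + 0.0105)^4 = A$4,279.1018…
After A$2,100.00 payment: A$4,279.1018… − A$2,100.00 = A$2,179.1018…
Balance at month 13: A$2,179.1018… × (1 + 0.0105)^9 = A$2,393.8911…
Penalty: 13 × 0.75% × A$4,104.00 = A$400.14
Final settlement = outstanding balance + penalty = A$2,393.8911… + A$400.14 = A$2,794.03

A$2,794.03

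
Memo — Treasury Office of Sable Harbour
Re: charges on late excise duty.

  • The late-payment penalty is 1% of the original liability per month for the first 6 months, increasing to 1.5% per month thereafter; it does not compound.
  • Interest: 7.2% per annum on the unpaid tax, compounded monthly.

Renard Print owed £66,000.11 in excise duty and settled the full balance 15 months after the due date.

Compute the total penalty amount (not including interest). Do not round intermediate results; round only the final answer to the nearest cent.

Penalty, months 1–6: 6 × 1% × £66,000.11 = £3,960.01…
Penalty, months 7–15: 9 × 1.5% × £66,000.11 = £8,910.01…
Total penalty = £3,960.01… + £8,910.01… = £12,870.02

£12,870.02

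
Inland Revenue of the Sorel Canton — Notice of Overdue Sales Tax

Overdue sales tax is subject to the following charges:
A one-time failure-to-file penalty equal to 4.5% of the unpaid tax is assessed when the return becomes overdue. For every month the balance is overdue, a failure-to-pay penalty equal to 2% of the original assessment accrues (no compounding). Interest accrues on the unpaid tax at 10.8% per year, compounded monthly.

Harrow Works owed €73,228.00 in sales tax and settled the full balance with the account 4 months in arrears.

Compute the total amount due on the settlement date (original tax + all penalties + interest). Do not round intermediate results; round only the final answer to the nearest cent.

€85,053.51

Failure-to-file penalty: 4.5% × €73,228.00 = €3,295.26
Failure-to-pay penalty = 2% × €73,228.00 × 4 mo = €5,858.24
Interest (10.8%/yr ÷ 12 = 0.9%/month): €73,228.00 × ((1 + 0.009)^4 − 1) = €2,672.0108…
Total = €73,228.00 + €9,153.5000 + €2,672.0108… = €85,053.51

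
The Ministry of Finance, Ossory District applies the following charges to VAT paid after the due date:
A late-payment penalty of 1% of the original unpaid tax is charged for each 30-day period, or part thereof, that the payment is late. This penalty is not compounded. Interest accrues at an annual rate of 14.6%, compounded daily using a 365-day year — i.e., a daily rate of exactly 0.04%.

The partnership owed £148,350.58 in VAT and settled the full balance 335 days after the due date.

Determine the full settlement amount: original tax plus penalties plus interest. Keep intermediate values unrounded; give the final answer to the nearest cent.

Penalty periods: ⌈335/30⌉ = 12; penalty = 12 × 1% × £148,350.58 = £17,802.07…
Interest: £148,350.58 × ((1 + 0.0004)^335 − 1) = £148,350.58 × 0.14336219… = £21,267.8633…
Total = £148,350.58 + £17,802.0696 + £21,267.8633… = £187,420.51

£187,420.51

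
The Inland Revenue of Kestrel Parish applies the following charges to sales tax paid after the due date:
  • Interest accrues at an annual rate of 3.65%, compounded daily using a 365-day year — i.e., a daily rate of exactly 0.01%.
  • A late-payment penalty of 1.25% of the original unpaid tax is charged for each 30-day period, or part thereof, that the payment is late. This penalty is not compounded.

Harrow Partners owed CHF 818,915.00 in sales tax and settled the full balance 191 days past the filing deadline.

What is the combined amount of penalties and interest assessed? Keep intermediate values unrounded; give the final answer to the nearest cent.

CHF 87,445.87

Penalty periods: ⌈191/30⌉ = 7; penalty = 7 × 1.25% × CHF 818,915.00 = CHF 71,655.06…
Interest: CHF 818,915.00 × ((1 + 0.0001)^191 − 1) = CHF 818,915.00 × 0.01928260… = CHF 15,790.8092…
Penalties + interest = CHF 71,655.0625 + CHF 15,790.8092… = CHF 87,445.87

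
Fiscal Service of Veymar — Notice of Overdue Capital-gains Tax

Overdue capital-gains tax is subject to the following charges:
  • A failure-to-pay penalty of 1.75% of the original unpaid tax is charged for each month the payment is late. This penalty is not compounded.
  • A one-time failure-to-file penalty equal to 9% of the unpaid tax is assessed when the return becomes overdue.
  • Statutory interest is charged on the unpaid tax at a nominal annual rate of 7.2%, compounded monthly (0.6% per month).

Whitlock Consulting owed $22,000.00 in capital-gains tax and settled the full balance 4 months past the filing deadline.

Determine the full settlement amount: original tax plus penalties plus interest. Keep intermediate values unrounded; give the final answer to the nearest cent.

$26,052.77

Failure-to-file penalty: 9% × $22,000.00 = $1,980.00
Failure-to-pay penalty = 1.75% × $22,000.00 × 4 mo = $1,540.00
Interest: $22,000.00 × ((1 + 0.006)^4 − 1) = $22,000.00 × 0.0242169… = $532.7710…
Total = $22,000.00 + $3,520.0000 + $532.7710… = $26,052.77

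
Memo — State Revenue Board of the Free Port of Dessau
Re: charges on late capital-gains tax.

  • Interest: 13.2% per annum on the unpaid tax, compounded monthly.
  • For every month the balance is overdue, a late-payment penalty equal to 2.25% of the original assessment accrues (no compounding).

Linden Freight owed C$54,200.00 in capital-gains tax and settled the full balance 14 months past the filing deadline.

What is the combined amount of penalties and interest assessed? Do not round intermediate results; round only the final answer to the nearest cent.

C$26,043.67

Late-payment penalty = 2.25% × C$54,200.00 × 14 mo = C$17,073.00
Interest (13.2%/yr ÷ 12 = 1.1%/month): C$54,200.00 × ((1 + 0.011)^14 − 1) = C$8,970.6673…
Penalties + interest = C$17,073.0000 + C$8,970.6673… = C$26,043.67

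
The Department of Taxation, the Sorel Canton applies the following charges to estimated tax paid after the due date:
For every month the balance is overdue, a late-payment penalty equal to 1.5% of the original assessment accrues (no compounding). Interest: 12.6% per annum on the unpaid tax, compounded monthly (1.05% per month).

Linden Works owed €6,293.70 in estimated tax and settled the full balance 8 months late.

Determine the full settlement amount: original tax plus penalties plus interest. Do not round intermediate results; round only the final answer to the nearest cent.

Late-payment penalty: 8 × 1.5% × €6,293.70 = €755.24…
Interest: €6,293.70 × ((1 + 0.0105)^8 − 1) = €6,293.70 × 0.0871527… = €548.5129…
Total = €6,293.70 + €755.2440 + €548.5129… = €7,597.46

€7,597.46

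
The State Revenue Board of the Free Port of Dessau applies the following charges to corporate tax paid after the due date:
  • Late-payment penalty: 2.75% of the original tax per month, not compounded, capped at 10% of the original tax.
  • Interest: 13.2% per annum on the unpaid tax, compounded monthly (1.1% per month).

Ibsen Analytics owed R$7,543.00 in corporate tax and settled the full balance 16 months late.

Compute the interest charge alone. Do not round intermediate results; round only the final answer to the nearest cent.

Interest: R$7,543.00 × ((1 + 0.011)^16 − 1) = R$7,543.00 × 0.1912927… = R$1,442.9210…

R$1,442.92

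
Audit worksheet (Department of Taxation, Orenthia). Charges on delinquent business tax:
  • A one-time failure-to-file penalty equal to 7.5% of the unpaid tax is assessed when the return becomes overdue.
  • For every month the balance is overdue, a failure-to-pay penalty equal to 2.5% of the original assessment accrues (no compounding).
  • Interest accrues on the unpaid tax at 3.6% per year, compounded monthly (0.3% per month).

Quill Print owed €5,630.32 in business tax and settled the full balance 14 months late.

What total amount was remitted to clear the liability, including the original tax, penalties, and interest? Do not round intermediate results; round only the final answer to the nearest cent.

€8,264.35

Failure-to-file penalty: 7.5% × €5,630.32 = €422.27…
Failure-to-pay penalty = 2.5% × €5,630.32 × 14 mo = €1,970.61…
Interest: €5,630.32 × ((1 + 0.003)^14 − 1) = €5,630.32 × 0.0428289… = €241.1405…
Total = €5,630.32 + €2,392.8860 + €241.1405… = €8,264.35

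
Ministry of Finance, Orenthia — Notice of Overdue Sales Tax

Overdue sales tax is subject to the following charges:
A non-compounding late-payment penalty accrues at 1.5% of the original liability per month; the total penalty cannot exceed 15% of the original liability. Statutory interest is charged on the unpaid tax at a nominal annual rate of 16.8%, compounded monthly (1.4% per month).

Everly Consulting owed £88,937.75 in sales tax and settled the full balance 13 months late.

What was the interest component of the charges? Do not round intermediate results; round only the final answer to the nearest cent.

Interest: £88,937.75 × ((1 + 0.014)^13 − 1) = £88,937.75 × 0.1981010… = £17,618.6534…

£17,618.65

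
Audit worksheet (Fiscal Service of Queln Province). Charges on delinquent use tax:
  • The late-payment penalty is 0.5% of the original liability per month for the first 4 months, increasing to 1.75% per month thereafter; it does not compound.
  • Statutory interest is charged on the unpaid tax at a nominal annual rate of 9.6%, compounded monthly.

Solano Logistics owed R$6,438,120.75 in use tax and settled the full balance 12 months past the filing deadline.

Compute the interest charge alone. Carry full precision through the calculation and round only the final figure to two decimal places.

Interest (9.6%/yr ÷ 12 = 0.8%/month): R$6,438,120.75 × ((1 + 0.008)^12 − 1) = R$645,992.6260…

R$645,992.63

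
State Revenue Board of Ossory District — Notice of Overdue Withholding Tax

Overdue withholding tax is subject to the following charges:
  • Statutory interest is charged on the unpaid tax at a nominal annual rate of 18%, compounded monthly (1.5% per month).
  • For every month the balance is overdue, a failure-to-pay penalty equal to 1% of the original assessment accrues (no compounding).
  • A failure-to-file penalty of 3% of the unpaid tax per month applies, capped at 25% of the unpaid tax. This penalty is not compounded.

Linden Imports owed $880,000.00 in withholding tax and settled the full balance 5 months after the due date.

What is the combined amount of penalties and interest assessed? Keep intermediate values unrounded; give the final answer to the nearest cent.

Failure-to-file: 5 × 3% × $880,000.00 = $132,000.00 (under the 25% cap)
Failure-to-pay penalty = 1% × $880,000.00 × 5 mo = $44,000.00
Interest: $880,000.00 × ((1 + 0.015)^5 − 1) = $880,000.00 × 0.0772840… = $68,009.9234…
Penalties + interest = $176,000.0000 + $68,009.9234… = $244,009.92

$244,009.92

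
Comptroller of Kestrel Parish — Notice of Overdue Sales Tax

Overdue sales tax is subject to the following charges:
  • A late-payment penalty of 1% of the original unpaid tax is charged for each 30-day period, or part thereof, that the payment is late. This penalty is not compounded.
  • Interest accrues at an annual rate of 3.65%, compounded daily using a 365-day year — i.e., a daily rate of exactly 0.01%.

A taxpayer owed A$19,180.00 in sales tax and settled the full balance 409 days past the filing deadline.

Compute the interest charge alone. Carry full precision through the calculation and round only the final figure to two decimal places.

Interest: A$19,180.00 × ((1 + 0.0001)^409 − 1) = A$19,180.00 × 0.04174580… = A$800.6844…

A$800.68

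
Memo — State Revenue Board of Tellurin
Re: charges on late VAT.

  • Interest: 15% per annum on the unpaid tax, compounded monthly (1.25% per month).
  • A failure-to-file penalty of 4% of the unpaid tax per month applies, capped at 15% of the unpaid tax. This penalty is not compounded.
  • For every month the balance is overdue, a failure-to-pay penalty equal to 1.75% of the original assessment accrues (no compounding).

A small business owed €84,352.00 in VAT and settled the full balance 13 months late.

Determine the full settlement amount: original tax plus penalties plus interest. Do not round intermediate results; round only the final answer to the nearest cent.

€130,978.74

Failure-to-file: 13 × 4% × €84,352.00 = €43,863.04, capped at 15% × €84,352.00 = €12,652.80
Failure-to-pay penalty: 13 × 1.75% × €84,352.00 = €19,190.08
Interest: €84,352.00 × ((1 + 0.0125)^13 − 1) = €84,352.00 × 0.1752639… = €14,783.8646…
Total = €84,352.00 + €31,842.8800 + €14,783.8646… = €130,978.74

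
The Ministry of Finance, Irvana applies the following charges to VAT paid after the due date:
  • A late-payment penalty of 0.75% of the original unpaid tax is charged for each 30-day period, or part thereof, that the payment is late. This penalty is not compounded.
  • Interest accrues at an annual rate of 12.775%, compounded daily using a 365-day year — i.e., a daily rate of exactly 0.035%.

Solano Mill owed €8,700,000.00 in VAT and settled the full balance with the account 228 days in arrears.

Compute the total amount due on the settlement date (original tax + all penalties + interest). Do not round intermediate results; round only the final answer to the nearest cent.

Penalty periods: ⌈228/30⌉ = 8; penalty = 8 × 0.75% × €8,700,000.00 = €522,000.00
Interest: €8,700,000.00 × ((1 + 0.00035)^228 − 1) = €8,700,000.00 × 0.08305531… = €722,581.2012…
Total = €8,700,000.00 + €522,000.0000 + €722,581.2012… = €9,944,581.20

€9,944,581.20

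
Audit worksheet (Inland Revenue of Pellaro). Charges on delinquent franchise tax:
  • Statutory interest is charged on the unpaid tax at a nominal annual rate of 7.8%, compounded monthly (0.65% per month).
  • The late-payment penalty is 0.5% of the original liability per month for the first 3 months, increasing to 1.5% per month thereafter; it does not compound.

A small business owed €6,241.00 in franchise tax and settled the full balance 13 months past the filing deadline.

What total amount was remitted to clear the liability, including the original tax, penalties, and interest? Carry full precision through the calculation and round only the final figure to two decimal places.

€7,819.19

Penalty, months 1–3: 3 × 0.5% × €6,241.00 = €93.62…
Penalty, months 4–13: 10 × 1.5% × €6,241.00 = €936.15
Interest: €6,241.00 × ((1 + 0.0065)^13 − 1) = €6,241.00 × 0.0878753… = €548.4300…
Total = €6,241.00 + €1,029.7650 + €548.4300… = €7,819.19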